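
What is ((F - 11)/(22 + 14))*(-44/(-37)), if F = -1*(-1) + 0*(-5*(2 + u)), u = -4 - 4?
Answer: -110/333 ≈ -0.33033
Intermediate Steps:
u = -8
F = 1 (F = -1*(-1) + 0*(-5*(2 - 8)) = 1 + 0*(-5*(-6)) = 1 + 0*30 = 1 + 0 = 1)
((F - 11)/(22 + 14))*(-44/(-37)) = ((1 - 11)/(22 + 14))*(-44/(-37)) = (-10/36)*(-44*(-1/37)) = -10*1/36*(44/37) = -5/18*44/37 = -110/333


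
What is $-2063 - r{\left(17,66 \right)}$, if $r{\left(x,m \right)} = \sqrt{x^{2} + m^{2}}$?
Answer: $-2063 - \sqrt{4645} \approx -2131.2$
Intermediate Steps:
$r{\left(x,m \right)} = \sqrt{m^{2} + x^{2}}$
$-2063 - r{\left(17,66 \right)} = -2063 - \sqrt{66^{2} + 17^{2}} = -2063 - \sqrt{4356 + 289} = -2063 - \sqrt{4645}$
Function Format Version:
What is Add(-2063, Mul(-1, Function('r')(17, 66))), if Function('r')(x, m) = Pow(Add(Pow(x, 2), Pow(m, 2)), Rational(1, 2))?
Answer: Add(-2063, Mul(-1, Pow(4645, Rational(1, 2)))) ≈ -2131.2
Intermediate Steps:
Function('r')(x, m) = Pow(Add(Pow(m, 2), Pow(x, 2)), Rational(1, 2))
Add(-2063, Mul(-1, Function('r')(17, 66))) = Add(-2063, Mul(-1, Pow(Add(Pow(66, 2), Pow(17, 2)), Rational(1, 2)))) = Add(-2063, Mul(-1, Pow(Add(4356, 289), Rational(1, 2)))) = Add(-2063, Mul(-1, Pow(4645, Rational(1, 2))))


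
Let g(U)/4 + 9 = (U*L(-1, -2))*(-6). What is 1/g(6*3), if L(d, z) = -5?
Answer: 1/2124 ≈ 0.00047081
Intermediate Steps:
g(U) = -36 + 120*U (g(U) = -36 + 4*((U*(-5))*(-6)) = -36 + 4*(-5*U*(-6)) = -36 + 4*(30*U) = -36 + 120*U)
1/g(6*3) = 1/(-36 + 120*(6*3)) = 1/(-36 + 120*18) = 1/(-36 + 2160) = 1/2124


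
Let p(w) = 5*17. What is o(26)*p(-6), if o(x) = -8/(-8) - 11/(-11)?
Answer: 170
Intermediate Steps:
p(w) = 85
o(x) = 2 (o(x) = -8*(-⅛) - 11*(-1/11) = 1 + 1 = 2)
o(26)*p(-6) = 2*85 = 170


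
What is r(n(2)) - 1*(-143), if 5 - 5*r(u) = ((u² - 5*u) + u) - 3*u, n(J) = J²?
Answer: 732/5 ≈ 146.40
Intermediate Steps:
r(u) = 1 - u²/5 + 7*u/5 (r(u) = 1 - (((u² - 5*u) + u) - 3*u)/5 = 1 - ((u² - 4*u) - 3*u)/5 = 1 - (u² - 7*u)/5 = 1 + (-u²/5 + 7*u/5) = 1 - u²/5 + 7*u/5)
r(n(2)) - 1*(-143) = (1 - (2²)²/5 + (7/5)*2²) - 1*(-143) = (1 - ⅕*4² + (7/5)*4) + 143 = (1 - ⅕*16 + 28/5) + 143 = (1 - 16/5 + 28/5) + 143 = 17/5 + 143 = 732/5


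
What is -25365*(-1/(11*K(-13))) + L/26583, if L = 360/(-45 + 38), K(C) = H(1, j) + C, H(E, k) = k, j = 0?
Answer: -1573332015/8869861 ≈ -177.38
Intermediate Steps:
K(C) = C (K(C) = 0 + C = C)
L = -360/7 (L = 360/(-7) = -1/7*360 = -360/7 ≈ -51.429)
-25365*(-1/(11*K(-13))) + L/26583 = -25365/((-13*(-11))) - 360/7/26583 = -25365/143 - 360/7*1/26583 = -25365*1/143 - 120/62027 = -25365/143 - 120/62027 = -1573332015/8869861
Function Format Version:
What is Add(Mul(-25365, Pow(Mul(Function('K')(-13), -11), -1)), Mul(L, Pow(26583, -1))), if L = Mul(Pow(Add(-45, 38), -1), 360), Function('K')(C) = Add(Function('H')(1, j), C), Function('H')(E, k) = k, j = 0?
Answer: Rational(-1573332015, 8869861) ≈ -177.38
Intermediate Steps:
Function('K')(C) = C (Function('K')(C) = Add(0, C) = C)
L = Rational(-360, 7) (L = Mul(Pow(-7, -1), 360) = Mul(Rational(-1, 7), 360) = Rational(-360, 7) ≈ -51.429)
Add(Mul(-25365, Pow(Mul(Function('K')(-13), -11), -1)), Mul(L, Pow(26583, -1))) = Add(Mul(-25365, Pow(Mul(-13, -11), -1)), Mul(Rational(-360, 7), Pow(26583, -1))) = Add(Mul(-25365, Pow(143, -1)), Mul(Rational(-360, 7), Rational(1, 26583))) = Add(Mul(-25365, Rational(1, 143)), Rational(-120, 62027)) = Add(Rational(-25365, 143), Rational(-120, 62027)) = Rational(-1573332015, 8869861)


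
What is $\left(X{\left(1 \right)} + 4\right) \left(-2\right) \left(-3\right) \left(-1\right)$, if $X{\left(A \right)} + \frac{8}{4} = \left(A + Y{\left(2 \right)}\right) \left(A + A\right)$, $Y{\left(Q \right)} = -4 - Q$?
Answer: $48$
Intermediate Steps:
$X{\left(A \right)} = -2 + 2 A \left(-6 + A\right)$ ($X{\left(A \right)} = -2 + \left(A - 6\right) \left(A + A\right) = -2 + \left(A - 6\right) 2 A = -2 + \left(-6 + A\right) 2 A = -2 + 2 A \left(-6 + A\right)$)
$\left(X{\left(1 \right)} + 4\right) \left(-2\right) \left(-3\right) \left(-1\right) = \left(\left(-2 - 12 + 2 \cdot 1^{2}\right) + 4\right) \left(-2\right) \left(-3\right) \left(-1\right) = \left(\left(-2 - 12 + 2 \cdot 1\right) + 4\right) \left(-2\right) \left(-3\right) \left(-1\right) = \left(\left(-2 - 12 + 2\right) + 4\right) \left(-2\right) \left(-3\right) \left(-1\right) = \left(-12 + 4\right) \left(-2\right) \left(-3\right) \left(-1\right) = \left(-8\right) \left(-2\right) \left(-3\right) \left(-1\right) = 16 \left(-3\right) \left(-1\right) = \left(-48\right) \left(-1\right) = 48$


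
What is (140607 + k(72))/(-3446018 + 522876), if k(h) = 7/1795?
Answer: -126194786/2623519945 ≈ -0.048101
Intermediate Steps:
k(h) = 7/1795 (k(h) = 7*(1/1795) = 7/1795)
(140607 + k(72))/(-3446018 + 522876) = (140607 + 7/1795)/(-3446018 + 522876) = (252389572/1795)/(-2923142) = (252389572/1795)*(-1/2923142) = -126194786/2623519945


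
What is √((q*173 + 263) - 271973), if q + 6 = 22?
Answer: I*√268942 ≈ 518.6*I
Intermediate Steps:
q = 16 (q = -6 + 22 = 16)
√((q*173 + 263) - 271973) = √((16*173 + 263) - 271973) = √((2768 + 263) - 271973) = √(3031 - 271973) = √(-268942) = I*√268942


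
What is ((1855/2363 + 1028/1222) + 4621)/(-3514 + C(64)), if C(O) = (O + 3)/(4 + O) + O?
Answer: -26696461760/19918653157 ≈ -1.3403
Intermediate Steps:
C(O) = O + (3 + O)/(4 + O) (C(O) = (3 + O)/(4 + O) + O = O + (3 + O)/(4 + O))
((1855/2363 + 1028/1222) + 4621)/(-3514 + C(64)) = ((1855/2363 + 1028/1222) + 4621)/(-3514 + (3 + 64² + 5*64)/(4 + 64)) = ((1855*(1/2363) + 1028*(1/1222)) + 4621)/(-3514 + (3 + 4096 + 320)/68) = ((1855/2363 + 514/611) + 4621)/(-3514 + (1/68)*4419) = (2347987/1443793 + 4621)/(-3514 + 4419/68) = 6674115440/(1443793*(-234533/68)) = (6674115440/1443793)*(-68/234533) = -26696461760/19918653157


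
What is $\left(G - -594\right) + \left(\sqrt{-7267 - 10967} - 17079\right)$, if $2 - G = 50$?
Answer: $-16533 + 3 i \sqrt{2026} \approx -16533.0 + 135.03 i$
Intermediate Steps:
$G = -48$ ($G = 2 - 50 = -48$)
$\left(G - -594\right) + \left(\sqrt{-7267 - 10967} - 17079\right) = \left(-48 - -594\right) + \left(\sqrt{-7267 - 10967} - 17079\right) = \left(-48 + 594\right) - \left(17079 - \sqrt{-18234}\right) = 546 - \left(17079 - 3 i \sqrt{2026}\right) = -16533 + 3 i \sqrt{2026}$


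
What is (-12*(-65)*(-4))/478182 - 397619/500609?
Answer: -31949358123/39897035473 ≈ -0.80080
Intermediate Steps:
(-12*(-65)*(-4))/478182 - 397619/500609 = (780*(-4))*(1/478182) - 397619*1/500609 = -3120*1/478182 - 397619/500609 = -520/79697 - 397619/500609 = -31949358123/39897035473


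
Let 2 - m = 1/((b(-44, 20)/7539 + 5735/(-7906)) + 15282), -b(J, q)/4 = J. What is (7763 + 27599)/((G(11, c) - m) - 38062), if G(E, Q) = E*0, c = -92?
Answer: -16104143097174199/17334655896074661 ≈ -0.92901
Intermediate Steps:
b(J, q) = -4*J
G(E, Q) = 0
m = 1821573007624/910816305479 (m = 2 - 1/((-4*(-44)/7539 + 5735/(-7906)) + 15282) = 2 - 1/((176*(1/7539) + 5735*(-1/7906)) + 15282) = 2 - 1/((176/7539 - 5735/7906) + 15282) = 2 - 1/(-41844709/59603334 + 15282) = 2 - 1/910816305479/59603334 = 2 - 1*59603334/910816305479 = 2 - 59603334/910816305479 = 1821573007624/910816305479 ≈ 1.9999)
(7763 + 27599)/((G(11, c) - m) - 38062) = (7763 + 27599)/((0 - 1*1821573007624/910816305479) - 38062) = 35362/((0 - 1821573007624/910816305479) - 38062) = 35362/(-1821573007624/910816305479 - 38062) = 35362/(-34669311792149322/910816305479) = 35362*(-910816305479/34669311792149322) = -16104143097174199/17334655896074661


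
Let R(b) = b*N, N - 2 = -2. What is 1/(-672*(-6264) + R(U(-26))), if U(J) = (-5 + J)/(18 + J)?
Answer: 1/4209408 ≈ 2.3756e-7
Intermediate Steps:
N = 0 (N = 2 - 2 = 0)
U(J) = (-5 + J)/(18 + J)
R(b) = 0 (R(b) = b*0 = 0)
1/(-672*(-6264) + R(U(-26))) = 1/(-672*(-6264) + 0) = 1/(4209408 + 0) = 1/4209408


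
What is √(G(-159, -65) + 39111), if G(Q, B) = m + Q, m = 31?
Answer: √38983 ≈ 197.44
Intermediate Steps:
G(Q, B) = 31 + Q
√(G(-159, -65) + 39111) = √((31 - 159) + 39111) = √(-128 + 39111) = √38983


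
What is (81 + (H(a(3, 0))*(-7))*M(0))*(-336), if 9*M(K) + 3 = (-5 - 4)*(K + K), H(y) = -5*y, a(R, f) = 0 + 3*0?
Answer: -27216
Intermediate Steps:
a(R, f) = 0 (a(R, f) = 0 + 0 = 0)
M(K) = -⅓ - 2*K (M(K) = -⅓ + ((-5 - 4)*(K + K))/9 = -⅓ + (-18*K)/9 = -⅓ - 2*K)
(81 + (H(a(3, 0))*(-7))*M(0))*(-336) = (81 + (-5*0*(-7))*(-⅓ - 2*0))*(-336) = (81 + (0*(-7))*(-⅓ + 0))*(-336) = (81 + 0*(-⅓))*(-336) = (81 + 0)*(-336) = 81*(-336) = -27216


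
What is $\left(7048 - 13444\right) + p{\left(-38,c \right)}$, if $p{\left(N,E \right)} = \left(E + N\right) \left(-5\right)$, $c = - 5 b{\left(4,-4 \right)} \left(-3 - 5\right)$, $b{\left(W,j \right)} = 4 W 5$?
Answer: $-22206$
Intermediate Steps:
$b{\left(W,j \right)} = 20 W$
$c = 3200$ ($c = - 5 \cdot 20 \cdot 4 \left(-3 - 5\right) = \left(-5\right) 80 \left(-3 - 5\right) = \left(-400\right) \left(-8\right) = 3200$)
$p{\left(N,E \right)} = - 5 E - 5 N$
$\left(7048 - 13444\right) + p{\left(-38,c \right)} = \left(7048 - 13444\right) - 15810 = -6396 + \left(-16000 + 190\right) = -6396 - 15810 = -22206$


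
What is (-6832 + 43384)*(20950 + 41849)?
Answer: 2295429048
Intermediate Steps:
(-6832 + 43384)*(20950 + 41849) = 36552*62799 = 2295429048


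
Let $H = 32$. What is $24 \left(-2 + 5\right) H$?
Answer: $2304$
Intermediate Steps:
$24 \left(-2 + 5\right) H = 24 \left(-2 + 5\right) 32 = 24 \cdot 3 \cdot 32 = 72 \cdot 32 = 2304$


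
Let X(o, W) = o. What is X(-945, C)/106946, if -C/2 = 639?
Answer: -135/15278 ≈ -0.0088362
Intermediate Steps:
C = -1278 (C = -2*639 = -1278)
X(-945, C)/106946 = -945/106946 = -945*1/106946 = -135/15278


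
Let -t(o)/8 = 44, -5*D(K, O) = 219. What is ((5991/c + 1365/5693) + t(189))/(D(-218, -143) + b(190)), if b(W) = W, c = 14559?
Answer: -48535540710/20196162299 ≈ -2.4032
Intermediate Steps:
D(K, O) = -219/5 (D(K, O) = -⅕*219 = -219/5)
t(o) = -352 (t(o) = -8*44 = -352)
((5991/c + 1365/5693) + t(189))/(D(-218, -143) + b(190)) = ((5991/14559 + 1365/5693) - 352)/(-219/5 + 190) = ((5991*(1/14559) + 1365*(1/5693)) - 352)/(731/5) = ((1997/4853 + 1365/5693) - 352)*(5/731) = (17993266/27628129 - 352)*(5/731) = -9707108142/27628129*5/731 = -48535540710/20196162299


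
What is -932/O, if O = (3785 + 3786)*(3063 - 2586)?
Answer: -932/3611367 ≈ -0.00025807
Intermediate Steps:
O = 3611367 (O = 7571*477 = 3611367)
-932/O = -932/3611367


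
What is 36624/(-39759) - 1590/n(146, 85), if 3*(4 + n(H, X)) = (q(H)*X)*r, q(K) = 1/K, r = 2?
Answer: 4605170602/10483123 ≈ 439.29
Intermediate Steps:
q(K) = 1/K
n(H, X) = -4 + 2*X/(3*H) (n(H, X) = -4 + ((X/H)*2)/3 = -4 + (2*X/H)/3 = -4 + 2*X/(3*H))
36624/(-39759) - 1590/n(146, 85) = 36624/(-39759) - 1590/(-4 + (⅔)*85/146) = 36624*(-1/39759) - 1590/(-4 + (⅔)*85*(1/146)) = -12208/13253 - 1590/(-4 + 85/219) = -12208/13253 - 1590/(-791/219) = -12208/13253 - 1590*(-219/791) = -12208/13253 + 348210/791 = 4605170602/10483123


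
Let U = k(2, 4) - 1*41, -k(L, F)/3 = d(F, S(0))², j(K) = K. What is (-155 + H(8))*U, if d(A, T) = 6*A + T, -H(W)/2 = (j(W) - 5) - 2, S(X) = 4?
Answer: 375701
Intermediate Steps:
H(W) = 14 - 2*W (H(W) = -2*((W - 5) - 2) = -2*((-5 + W) - 2) = -2*(-7 + W) = 14 - 2*W)
d(A, T) = T + 6*A
k(L, F) = -3*(4 + 6*F)²
U = -2393 (U = -12*(2 + 3*4)² - 1*41 = -12*(2 + 12)² - 41 = -12*14² - 41 = -12*196 - 41 = -2352 - 41 = -2393)
(-155 + H(8))*U = (-155 + (14 - 2*8))*(-2393) = (-155 + (14 - 16))*(-2393) = (-155 - 2)*(-2393) = -157*(-2393) = 375701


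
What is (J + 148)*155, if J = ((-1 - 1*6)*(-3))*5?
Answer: 39215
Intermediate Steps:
J = 105 (J = ((-1 - 6)*(-3))*5 = -7*(-3)*5 = 21*5 = 105)
(J + 148)*155 = (105 + 148)*155 = 253*155 = 39215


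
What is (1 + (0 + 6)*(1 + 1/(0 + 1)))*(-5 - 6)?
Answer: -143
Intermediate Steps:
(1 + (0 + 6)*(1 + 1/(0 + 1)))*(-5 - 6) = (1 + 6*(1 + 1/1))*(-11) = (1 + 6*(1 + 1))*(-11) = (1 + 6*2)*(-11) = (1 + 12)*(-11) = 13*(-11) = -143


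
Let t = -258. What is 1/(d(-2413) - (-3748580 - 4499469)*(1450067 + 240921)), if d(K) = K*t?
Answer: 1/13947352504966 ≈ 7.1698e-14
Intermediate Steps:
d(K) = -258*K (d(K) = K*(-258) = -258*K)
1/(d(-2413) - (-3748580 - 4499469)*(1450067 + 240921)) = 1/(-258*(-2413) - (-3748580 - 4499469)*(1450067 + 240921)) = 1/(622554 - (-8248049)*1690988) = 1/(622554 - 1*(-13947351882412)) = 1/(622554 + 13947351882412) = 1/13947352504966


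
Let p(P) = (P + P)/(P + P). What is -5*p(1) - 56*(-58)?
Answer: 3243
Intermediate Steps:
p(P) = 1 (p(P) = (2*P)/((2*P)) = (2*P)*(1/(2*P)) = 1)
-5*p(1) - 56*(-58) = -5*1 - 56*(-58) = -5 + 3248 = 3243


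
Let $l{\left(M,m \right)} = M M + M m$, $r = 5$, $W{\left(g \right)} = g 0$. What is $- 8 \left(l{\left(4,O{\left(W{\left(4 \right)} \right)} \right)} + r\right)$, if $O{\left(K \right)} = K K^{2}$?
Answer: $-168$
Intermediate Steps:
$W{\left(g \right)} = 0$
$O{\left(K \right)} = K^{3}$
$l{\left(M,m \right)} = M^{2} + M m$
$- 8 \left(l{\left(4,O{\left(W{\left(4 \right)} \right)} \right)} + r\right) = - 8 \left(4 \left(4 + 0^{3}\right) + 5\right) = - 8 \left(4 \left(4 + 0\right) + 5\right) = - 8 \left(4 \cdot 4 + 5\right) = - 8 \left(16 + 5\right) = \left(-8\right) 21 = -168$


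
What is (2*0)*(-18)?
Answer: 0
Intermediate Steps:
(2*0)*(-18) = 0*(-18) = 0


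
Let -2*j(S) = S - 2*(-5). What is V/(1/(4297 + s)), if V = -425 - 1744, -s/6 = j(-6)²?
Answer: -9268137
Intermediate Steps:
j(S) = -5 - S/2 (j(S) = -(S - 2*(-5))/2 = -(S + 10)/2 = -(10 + S)/2 = -5 - S/2)
s = -24 (s = -6*(-5 - ½*(-6))² = -6*(-5 + 3)² = -6*(-2)² = -6*4 = -24)
V = -2169
V/(1/(4297 + s)) = -2169/(1/(4297 - 24)) = -2169/(1/4273) = -2169/1/4273 = -2169*4273 = -9268137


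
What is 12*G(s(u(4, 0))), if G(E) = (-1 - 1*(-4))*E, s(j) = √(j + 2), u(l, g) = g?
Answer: 36*√2 ≈ 50.912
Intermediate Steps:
s(j) = √(2 + j)
G(E) = 3*E (G(E) = (-1 + 4)*E = 3*E)
12*G(s(u(4, 0))) = 12*(3*√(2 + 0)) = 12*(3*√2) = 36*√2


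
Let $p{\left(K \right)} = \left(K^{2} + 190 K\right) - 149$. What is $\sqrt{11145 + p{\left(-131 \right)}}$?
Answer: $33 \sqrt{3} \approx 57.158$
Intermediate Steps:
$p{\left(K \right)} = -149 + K^{2} + 190 K$
$\sqrt{11145 + p{\left(-131 \right)}} = \sqrt{11145 + \left(-149 + \left(-131\right)^{2} + 190 \left(-131\right)\right)} = \sqrt{11145 - 7878} = \sqrt{3267} = 33 \sqrt{3}$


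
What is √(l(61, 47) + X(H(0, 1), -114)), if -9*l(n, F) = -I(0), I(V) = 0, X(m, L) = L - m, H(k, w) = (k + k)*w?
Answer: I*√114 ≈ 10.677*I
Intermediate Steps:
H(k, w) = 2*k*w (H(k, w) = (2*k)*w = 2*k*w)
l(n, F) = 0 (l(n, F) = -(-1)*0/9 = -⅑*0 = 0)
√(l(61, 47) + X(H(0, 1), -114)) = √(0 + (-114 - 2*0)) = √(0 + (-114 - 1*0)) = √(0 + (-114 + 0)) = √(0 - 114) = √(-114) = I*√114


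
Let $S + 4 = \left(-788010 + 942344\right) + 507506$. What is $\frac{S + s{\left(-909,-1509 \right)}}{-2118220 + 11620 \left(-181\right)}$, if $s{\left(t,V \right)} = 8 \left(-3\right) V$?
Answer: $- \frac{174513}{1055360} \approx -0.16536$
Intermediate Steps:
$s{\left(t,V \right)} = - 24 V$
$S = 661836$ ($S = -4 + \left(\left(-788010 + 942344\right) + 507506\right) = -4 + \left(154334 + 507506\right) = -4 + 661840 = 661836$)
$\frac{S + s{\left(-909,-1509 \right)}}{-2118220 + 11620 \left(-181\right)} = \frac{661836 - -36216}{-2118220 + 11620 \left(-181\right)} = \frac{661836 + 36216}{-2118220 - 2103220} = \frac{698052}{-4221440} = 698052 \left(- \frac{1}{4221440}\right) = - \frac{174513}{1055360}$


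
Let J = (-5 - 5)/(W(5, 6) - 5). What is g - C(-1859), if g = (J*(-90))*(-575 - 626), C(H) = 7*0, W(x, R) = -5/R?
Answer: 1297080/7 ≈ 1.8530e+5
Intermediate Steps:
J = 12/7 (J = (-5 - 5)/(-5/6 - 5) = -10/(-5*⅙ - 5) = -10/(-⅚ - 5) = -10/(-35/6) = -10*(-6/35) = 12/7 ≈ 1.7143)
C(H) = 0
g = 1297080/7 (g = ((12/7)*(-90))*(-575 - 626) = -1080/7*(-1201) = 1297080/7 ≈ 1.8530e+5)
g - C(-1859) = 1297080/7 - 1*0 = 1297080/7 + 0 = 1297080/7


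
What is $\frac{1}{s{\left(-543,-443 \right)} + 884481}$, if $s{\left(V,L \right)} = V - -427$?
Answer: $\frac{1}{884365} \approx 1.1308 \cdot 10^{-6}$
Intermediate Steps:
$s{\left(V,L \right)} = 427 + V$ ($s{\left(V,L \right)} = V + 427 = 427 + V$)
$\frac{1}{s{\left(-543,-443 \right)} + 884481} = \frac{1}{\left(427 - 543\right) + 884481} = \frac{1}{-116 + 884481} = \frac{1}{884365}$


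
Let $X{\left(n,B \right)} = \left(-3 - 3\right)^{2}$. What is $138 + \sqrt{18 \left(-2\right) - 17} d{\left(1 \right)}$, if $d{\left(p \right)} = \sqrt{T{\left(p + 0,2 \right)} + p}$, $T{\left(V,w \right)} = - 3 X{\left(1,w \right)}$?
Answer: $138 - \sqrt{5671} \approx 62.694$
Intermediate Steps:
$X{\left(n,B \right)} = 36$ ($X{\left(n,B \right)} = \left(-6\right)^{2} = 36$)
$T{\left(V,w \right)} = -108$ ($T{\left(V,w \right)} = \left(-3\right) 36 = -108$)
$d{\left(p \right)} = \sqrt{-108 + p}$
$138 + \sqrt{18 \left(-2\right) - 17} d{\left(1 \right)} = 138 + \sqrt{18 \left(-2\right) - 17} \sqrt{-108 + 1} = 138 + \sqrt{-36 - 17} \sqrt{-107} = 138 + \sqrt{-53} i \sqrt{107} = 138 + i \sqrt{53} i \sqrt{107} = 138 - \sqrt{5671}$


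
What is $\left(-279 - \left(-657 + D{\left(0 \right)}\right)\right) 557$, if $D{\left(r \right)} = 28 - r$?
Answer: $194950$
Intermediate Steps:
$\left(-279 - \left(-657 + D{\left(0 \right)}\right)\right) 557 = \left(-279 + \left(657 - \left(28 - 0\right)\right)\right) 557 = \left(-279 + \left(657 - \left(28 + 0\right)\right)\right) 557 = \left(-279 + \left(657 - 28\right)\right) 557 = \left(-279 + 629\right) 557 = 350 \cdot 557 = 194950$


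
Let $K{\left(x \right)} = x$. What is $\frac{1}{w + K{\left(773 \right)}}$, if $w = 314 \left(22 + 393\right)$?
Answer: $\frac{1}{131083} \approx 7.6288 \cdot 10^{-6}$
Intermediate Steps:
$w = 130310$ ($w = 314 \cdot 415 = 130310$)
$\frac{1}{w + K{\left(773 \right)}} = \frac{1}{130310 + 773} = \frac{1}{131083}$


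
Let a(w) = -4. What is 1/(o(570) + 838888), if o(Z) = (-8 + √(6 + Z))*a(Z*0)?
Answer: 1/838824 ≈ 1.1921e-6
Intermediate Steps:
o(Z) = 32 - 4*√(6 + Z) (o(Z) = (-8 + √(6 + Z))*(-4) = 32 - 4*√(6 + Z))
1/(o(570) + 838888) = 1/((32 - 4*√(6 + 570)) + 838888) = 1/((32 - 4*√576) + 838888) = 1/((32 - 4*24) + 838888) = 1/((32 - 96) + 838888) = 1/(-64 + 838888) = 1/838824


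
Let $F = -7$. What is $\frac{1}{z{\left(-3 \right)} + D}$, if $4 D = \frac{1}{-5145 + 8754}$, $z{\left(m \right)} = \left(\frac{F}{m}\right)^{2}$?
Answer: $\frac{1604}{8733} \approx 0.18367$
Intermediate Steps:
$z{\left(m \right)} = \frac{49}{m^{2}}$ ($z{\left(m \right)} = \left(- \frac{7}{m}\right)^{2} = \frac{49}{m^{2}}$)
$D = \frac{1}{14436}$ ($D = \frac{1}{4 \left(-5145 + 8754\right)} = \frac{1}{4 \cdot 3609} = \frac{1}{4} \cdot \frac{1}{3609} = \frac{1}{14436} \approx 6.9271 \cdot 10^{-5}$)
$\frac{1}{z{\left(-3 \right)} + D} = \frac{1}{\frac{49}{9} + \frac{1}{14436}} = \frac{1}{\frac{8733}{1604}} = \frac{1604}{8733}$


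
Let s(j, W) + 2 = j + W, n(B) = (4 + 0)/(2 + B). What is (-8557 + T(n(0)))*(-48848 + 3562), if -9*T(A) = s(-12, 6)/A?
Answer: 3487429574/9 ≈ 3.8749e+8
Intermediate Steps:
n(B) = 4/(2 + B)
s(j, W) = -2 + W + j (s(j, W) = -2 + (j + W) = -2 + (W + j) = -2 + W + j)
T(A) = 8/(9*A) (T(A) = -(-2 + 6 - 12)/(9*A) = -(-8)/(9*A) = 8/(9*A))
(-8557 + T(n(0)))*(-48848 + 3562) = (-8557 + 8/(9*((4/(2 + 0)))))*(-48848 + 3562) = (-8557 + 8/(9*((4/2))))*(-45286) = (-8557 + 8/(9*((4*(½)))))*(-45286) = (-8557 + (8/9)/2)*(-45286) = (-8557 + (8/9)*(½))*(-45286) = (-8557 + 4/9)*(-45286) = -77009/9*(-45286) = 3487429574/9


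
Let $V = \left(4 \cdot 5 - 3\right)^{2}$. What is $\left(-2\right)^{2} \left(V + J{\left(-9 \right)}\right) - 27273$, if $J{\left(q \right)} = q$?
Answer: $-26153$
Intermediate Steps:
$V = 289$ ($V = \left(20 - 3\right)^{2} = 17^{2} = 289$)
$\left(-2\right)^{2} \left(V + J{\left(-9 \right)}\right) - 27273 = \left(-2\right)^{2} \left(289 - 9\right) - 27273 = 4 \cdot 280 - 27273 = 1120 - 27273 = -26153$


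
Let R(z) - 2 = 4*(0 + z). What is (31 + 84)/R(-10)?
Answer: -115/38 ≈ -3.0263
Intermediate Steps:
R(z) = 2 + 4*z (R(z) = 2 + 4*(0 + z) = 2 + 4*z)
(31 + 84)/R(-10) = (31 + 84)/(2 + 4*(-10)) = 115/(2 - 40) = 115/(-38) = -1/38*115 = -115/38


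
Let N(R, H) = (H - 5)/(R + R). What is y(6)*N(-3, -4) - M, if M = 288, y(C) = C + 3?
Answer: -549/2 ≈ -274.50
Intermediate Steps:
N(R, H) = (-5 + H)/(2*R) (N(R, H) = (-5 + H)/((2*R)) = (-5 + H)*(1/(2*R)) = (-5 + H)/(2*R))
y(C) = 3 + C
y(6)*N(-3, -4) - M = (3 + 6)*((½)*(-5 - 4)/(-3)) - 1*288 = 9*((½)*(-⅓)*(-9)) - 288 = 9*(3/2) - 288 = 27/2 - 288 = -549/2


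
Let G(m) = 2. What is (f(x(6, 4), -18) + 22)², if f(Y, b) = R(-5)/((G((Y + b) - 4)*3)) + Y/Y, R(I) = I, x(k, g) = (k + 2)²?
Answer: 17689/36 ≈ 491.36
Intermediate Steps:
x(k, g) = (2 + k)²
f(Y, b) = ⅙ (f(Y, b) = -5/(2*3) + Y/Y = -5/6 + 1 = -5*⅙ + 1 = -⅚ + 1 = ⅙)
(f(x(6, 4), -18) + 22)² = (⅙ + 22)² = (133/6)² = 17689/36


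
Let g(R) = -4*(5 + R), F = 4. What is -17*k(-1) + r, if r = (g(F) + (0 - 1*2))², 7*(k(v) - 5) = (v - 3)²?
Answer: 9241/7 ≈ 1320.1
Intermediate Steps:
k(v) = 5 + (-3 + v)²/7 (k(v) = 5 + (v - 3)²/7 = 5 + (-3 + v)²/7)
g(R) = -20 - 4*R
r = 1444 (r = ((-20 - 4*4) + (0 - 1*2))² = ((-20 - 16) + (0 - 2))² = (-36 - 2)² = (-38)² = 1444)
-17*k(-1) + r = -17*(5 + (-3 - 1)²/7) + 1444 = -17*(5 + (⅐)*(-4)²) + 1444 = -17*(5 + (⅐)*16) + 1444 = -17*(5 + 16/7) + 1444 = -17*51/7 + 1444 = -867/7 + 1444 = 9241/7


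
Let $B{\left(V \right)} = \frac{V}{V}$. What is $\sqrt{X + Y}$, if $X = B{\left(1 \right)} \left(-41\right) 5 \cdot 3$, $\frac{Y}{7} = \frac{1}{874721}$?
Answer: $\frac{8 i \sqrt{7352486609362}}{874721} \approx 24.799 i$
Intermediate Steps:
$B{\left(V \right)} = 1$
$Y = \frac{7}{874721} \approx 8.0025 \cdot 10^{-6}$
$X = -615$ ($X = 1 \left(-41\right) 5 \cdot 3 = \left(-41\right) 15 = -615$)
$\sqrt{X + Y} = \sqrt{-615 + \frac{7}{874721}} = \sqrt{- \frac{537953408}{874721}} = \frac{8 i \sqrt{7352486609362}}{874721}$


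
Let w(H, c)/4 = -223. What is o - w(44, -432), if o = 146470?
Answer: 147362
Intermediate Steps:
w(H, c) = -892 (w(H, c) = 4*(-223) = -892)
o - w(44, -432) = 146470 - 1*(-892) = 146470 + 892 = 147362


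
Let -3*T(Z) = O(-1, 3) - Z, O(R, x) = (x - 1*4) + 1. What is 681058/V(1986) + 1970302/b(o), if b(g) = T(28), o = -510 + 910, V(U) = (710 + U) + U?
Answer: 6923482879/32774 ≈ 2.1125e+5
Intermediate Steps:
O(R, x) = -3 + x (O(R, x) = (x - 4) + 1 = (-4 + x) + 1 = -3 + x)
V(U) = 710 + 2*U
o = 400
T(Z) = Z/3 (T(Z) = -((-3 + 3) - Z)/3 = -(0 - Z)/3 = -(-1)*Z/3 = Z/3)
b(g) = 28/3 (b(g) = (1/3)*28 = 28/3)
681058/V(1986) + 1970302/b(o) = 681058/(710 + 2*1986) + 1970302/(28/3) = 681058/(710 + 3972) + 1970302*(3/28) = 681058/4682 + 2955453/14 = 681058*(1/4682) + 2955453/14 = 340529/2341 + 2955453/14 = 6923482879/32774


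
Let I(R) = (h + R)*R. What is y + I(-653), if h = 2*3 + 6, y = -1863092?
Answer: -1444519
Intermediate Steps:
h = 12 (h = 6 + 6 = 12)
I(R) = R*(12 + R) (I(R) = (12 + R)*R = R*(12 + R))
y + I(-653) = -1863092 - 653*(12 - 653) = -1863092 - 653*(-641) = -1863092 + 418573 = -1444519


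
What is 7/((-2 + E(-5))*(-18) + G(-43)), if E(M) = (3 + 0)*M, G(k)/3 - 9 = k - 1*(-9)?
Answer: 1/33 ≈ 0.030303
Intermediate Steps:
G(k) = 54 + 3*k (G(k) = 27 + 3*(k - 1*(-9)) = 27 + 3*(k + 9) = 27 + 3*(9 + k) = 27 + (27 + 3*k) = 54 + 3*k)
E(M) = 3*M
7/((-2 + E(-5))*(-18) + G(-43)) = 7/((-2 + 3*(-5))*(-18) + (54 + 3*(-43))) = 7/((-2 - 15)*(-18) + (54 - 129)) = 7/(-17*(-18) - 75) = 7/(306 - 75) = 7/231 = 7*(1/231) = 1/33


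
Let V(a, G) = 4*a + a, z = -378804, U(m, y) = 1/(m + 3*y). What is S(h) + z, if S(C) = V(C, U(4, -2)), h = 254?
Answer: -377534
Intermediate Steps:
V(a, G) = 5*a
S(C) = 5*C
S(h) + z = 5*254 - 378804 = 1270 - 378804 = -377534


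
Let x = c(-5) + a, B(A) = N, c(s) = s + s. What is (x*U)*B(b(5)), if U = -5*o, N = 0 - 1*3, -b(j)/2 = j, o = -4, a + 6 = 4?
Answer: 720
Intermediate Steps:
a = -2 (a = -6 + 4 = -2)
c(s) = 2*s
b(j) = -2*j
N = -3 (N = 0 - 3 = -3)
U = 20 (U = -5*(-4) = 20)
B(A) = -3
x = -12 (x = 2*(-5) - 2 = -10 - 2 = -12)
(x*U)*B(b(5)) = -12*20*(-3) = -240*(-3) = 720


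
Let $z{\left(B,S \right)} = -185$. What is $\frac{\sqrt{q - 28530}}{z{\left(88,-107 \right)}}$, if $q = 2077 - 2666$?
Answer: $- \frac{i \sqrt{29119}}{185} \approx - 0.92239 i$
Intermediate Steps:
$q = -589$
$\frac{\sqrt{q - 28530}}{z{\left(88,-107 \right)}} = \frac{\sqrt{-589 - 28530}}{-185} = \sqrt{-589 - 28530} \left(- \frac{1}{185}\right) = \sqrt{-29119} \left(- \frac{1}{185}\right) = i \sqrt{29119} \left(- \frac{1}{185}\right) = - \frac{i \sqrt{29119}}{185}$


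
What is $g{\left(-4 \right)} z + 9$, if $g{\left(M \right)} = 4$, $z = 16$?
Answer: $73$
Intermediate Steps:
$g{\left(-4 \right)} z + 9 = 4 \cdot 16 + 9 = 64 + 9 = 73$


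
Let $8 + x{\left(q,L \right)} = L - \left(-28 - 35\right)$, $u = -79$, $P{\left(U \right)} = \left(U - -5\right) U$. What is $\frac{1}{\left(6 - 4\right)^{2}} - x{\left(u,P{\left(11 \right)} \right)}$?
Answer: $- \frac{923}{4} \approx -230.75$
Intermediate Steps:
$P{\left(U \right)} = U \left(5 + U\right)$ ($P{\left(U \right)} = \left(U + 5\right) U = \left(5 + U\right) U = U \left(5 + U\right)$)
$x{\left(q,L \right)} = 55 + L$ ($x{\left(q,L \right)} = -8 + \left(L - \left(-28 - 35\right)\right) = -8 + \left(L - -63\right) = -8 + \left(L + 63\right) = -8 + \left(63 + L\right) = 55 + L$)
$\frac{1}{\left(6 - 4\right)^{2}} - x{\left(u,P{\left(11 \right)} \right)} = \frac{1}{\left(6 - 4\right)^{2}} - \left(55 + 11 \left(5 + 11\right)\right) = \frac{1}{\left(6 - 4\right)^{2}} - \left(55 + 11 \cdot 16\right) = \frac{1}{2^{2}} - \left(55 + 176\right) = \frac{1}{4} - 231 = - \frac{923}{4}$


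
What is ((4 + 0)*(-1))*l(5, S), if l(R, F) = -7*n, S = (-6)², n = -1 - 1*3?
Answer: -112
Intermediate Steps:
n = -4 (n = -1 - 3 = -4)
S = 36
l(R, F) = 28 (l(R, F) = -7*(-4) = 28)
((4 + 0)*(-1))*l(5, S) = ((4 + 0)*(-1))*28 = (4*(-1))*28 = -4*28 = -112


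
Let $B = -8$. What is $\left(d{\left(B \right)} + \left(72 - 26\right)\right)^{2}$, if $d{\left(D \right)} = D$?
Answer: $1444$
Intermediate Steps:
$\left(d{\left(B \right)} + \left(72 - 26\right)\right)^{2} = \left(-8 + \left(72 - 26\right)\right)^{2} = \left(-8 + 46\right)^{2} = 38^{2} = 1444$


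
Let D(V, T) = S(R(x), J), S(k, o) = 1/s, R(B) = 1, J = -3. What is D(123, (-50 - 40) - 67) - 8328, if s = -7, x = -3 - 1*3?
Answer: -58297/7 ≈ -8328.1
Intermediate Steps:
x = -6 (x = -3 - 3 = -6)
S(k, o) = -⅐ (S(k, o) = 1/(-7) = -⅐)
D(V, T) = -⅐
D(123, (-50 - 40) - 67) - 8328 = -⅐ - 8328 = -58297/7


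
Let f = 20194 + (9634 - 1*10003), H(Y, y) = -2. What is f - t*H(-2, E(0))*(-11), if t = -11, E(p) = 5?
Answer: 20067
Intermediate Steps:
f = 19825 (f = 20194 + (9634 - 10003) = 20194 - 369 = 19825)
f - t*H(-2, E(0))*(-11) = 19825 - (-11*(-2))*(-11) = 19825 - 22*(-11) = 19825 - 1*(-242) = 19825 + 242 = 20067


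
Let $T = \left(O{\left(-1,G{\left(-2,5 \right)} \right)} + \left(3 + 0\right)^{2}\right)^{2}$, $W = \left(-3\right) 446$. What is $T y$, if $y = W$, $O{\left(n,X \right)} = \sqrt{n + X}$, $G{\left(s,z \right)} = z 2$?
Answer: $-192672$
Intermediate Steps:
$G{\left(s,z \right)} = 2 z$
$O{\left(n,X \right)} = \sqrt{X + n}$
$W = -1338$
$T = 144$ ($T = \left(\sqrt{2 \cdot 5 - 1} + \left(3 + 0\right)^{2}\right)^{2} = \left(\sqrt{10 - 1} + 3^{2}\right)^{2} = \left(\sqrt{9} + 9\right)^{2} = \left(3 + 9\right)^{2} = 12^{2} = 144$)
$y = -1338$
$T y = 144 \left(-1338\right) = -192672$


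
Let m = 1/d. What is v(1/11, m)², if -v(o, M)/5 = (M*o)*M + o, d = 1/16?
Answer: 1651225/121 ≈ 13646.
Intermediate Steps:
d = 1/16 ≈ 0.062500
m = 16 (m = 1/(1/16) = 16)
v(o, M) = -5*o - 5*o*M² (v(o, M) = -5*((M*o)*M + o) = -5*(o*M² + o) = -5*(o + o*M²) = -5*o - 5*o*M²)
v(1/11, m)² = (-5*(1 + 16²)/11)² = (-5*1/11*(1 + 256))² = (-5*1/11*257)² = (-1285/11)² = 1651225/121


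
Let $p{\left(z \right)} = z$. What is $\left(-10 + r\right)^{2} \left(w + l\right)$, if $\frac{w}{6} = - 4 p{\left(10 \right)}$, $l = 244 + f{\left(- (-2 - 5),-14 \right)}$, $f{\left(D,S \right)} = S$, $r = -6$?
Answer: $-2560$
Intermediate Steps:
$l = 230$ ($l = 244 - 14 = 230$)
$w = -240$ ($w = 6 \left(\left(-4\right) 10\right) = 6 \left(-40\right) = -240$)
$\left(-10 + r\right)^{2} \left(w + l\right) = \left(-10 - 6\right)^{2} \left(-240 + 230\right) = \left(-16\right)^{2} \left(-10\right) = 256 \left(-10\right) = -2560$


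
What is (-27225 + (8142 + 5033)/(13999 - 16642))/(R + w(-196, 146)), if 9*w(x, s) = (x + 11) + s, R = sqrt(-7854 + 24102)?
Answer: -935595050/128681503 - 431813100*sqrt(4062)/128681503 ≈ -221.14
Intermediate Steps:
R = 2*sqrt(4062) (R = sqrt(16248) = 2*sqrt(4062) ≈ 127.47)
w(x, s) = 11/9 + s/9 + x/9 (w(x, s) = ((x + 11) + s)/9 = ((11 + x) + s)/9 = (11 + s + x)/9 = 11/9 + s/9 + x/9)
(-27225 + (8142 + 5033)/(13999 - 16642))/(R + w(-196, 146)) = (-27225 + (8142 + 5033)/(13999 - 16642))/(2*sqrt(4062) + (11/9 + (1/9)*146 + (1/9)*(-196))) = (-27225 + 13175/(-2643))/(2*sqrt(4062) + (11/9 + 146/9 - 196/9)) = (-27225 + 13175*(-1/2643))/(2*sqrt(4062) - 13/3) = (-27225 - 13175/2643)/(-13/3 + 2*sqrt(4062)) = -71968850/(2643*(-13/3 + 2*sqrt(4062)))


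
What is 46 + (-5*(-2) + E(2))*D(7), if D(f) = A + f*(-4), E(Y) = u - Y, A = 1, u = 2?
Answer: -224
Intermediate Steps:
E(Y) = 2 - Y
D(f) = 1 - 4*f (D(f) = 1 + f*(-4) = 1 - 4*f)
46 + (-5*(-2) + E(2))*D(7) = 46 + (-5*(-2) + (2 - 1*2))*(1 - 4*7) = 46 + (10 + (2 - 2))*(1 - 28) = 46 + (10 + 0)*(-27) = 46 + 10*(-27) = 46 - 270 = -224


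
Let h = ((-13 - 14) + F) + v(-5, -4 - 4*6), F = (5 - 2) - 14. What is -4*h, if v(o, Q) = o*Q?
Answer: -408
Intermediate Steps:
F = -11 (F = 3 - 14 = -11)
v(o, Q) = Q*o
h = 102 (h = ((-13 - 14) - 11) + (-4 - 4*6)*(-5) = (-27 - 11) + (-4 - 24)*(-5) = -38 - 28*(-5) = -38 + 140 = 102)
-4*h = -4*102 = -408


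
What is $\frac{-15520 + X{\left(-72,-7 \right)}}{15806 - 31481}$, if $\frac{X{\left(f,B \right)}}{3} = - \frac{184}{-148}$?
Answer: $\frac{574102}{579975} \approx 0.98987$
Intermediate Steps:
$X{\left(f,B \right)} = \frac{138}{37}$ ($X{\left(f,B \right)} = 3 \left(- \frac{184}{-148}\right) = 3 \left(\left(-184\right) \left(- \frac{1}{148}\right)\right) = 3 \cdot \frac{46}{37} = \frac{138}{37}$)
$\frac{-15520 + X{\left(-72,-7 \right)}}{15806 - 31481} = \frac{-15520 + \frac{138}{37}}{15806 - 31481} = - \frac{574102}{37 \left(-15675\right)} = \left(- \frac{574102}{37}\right) \left(- \frac{1}{15675}\right) = \frac{574102}{579975}$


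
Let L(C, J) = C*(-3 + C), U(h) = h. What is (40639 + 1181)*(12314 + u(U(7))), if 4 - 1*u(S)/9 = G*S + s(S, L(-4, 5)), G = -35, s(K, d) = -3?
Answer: 609819240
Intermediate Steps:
u(S) = 63 + 315*S (u(S) = 36 - 9*(-35*S - 3) = 36 - 9*(-3 - 35*S) = 36 + (27 + 315*S) = 63 + 315*S)
(40639 + 1181)*(12314 + u(U(7))) = (40639 + 1181)*(12314 + (63 + 315*7)) = 41820*(12314 + (63 + 2205)) = 41820*(12314 + 2268) = 41820*14582 = 609819240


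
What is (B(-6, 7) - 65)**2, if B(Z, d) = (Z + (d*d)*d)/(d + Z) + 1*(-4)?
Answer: 71824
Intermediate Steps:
B(Z, d) = -4 + (Z + d**3)/(Z + d) (B(Z, d) = (Z + d**2*d)/(Z + d) - 4 = (Z + d**3)/(Z + d) - 4 = -4 + (Z + d**3)/(Z + d))
(B(-6, 7) - 65)**2 = ((7**3 - 4*7 - 3*(-6))/(-6 + 7) - 65)**2 = ((343 - 28 + 18)/1 - 65)**2 = (1*333 - 65)**2 = (333 - 65)**2 = 268**2 = 71824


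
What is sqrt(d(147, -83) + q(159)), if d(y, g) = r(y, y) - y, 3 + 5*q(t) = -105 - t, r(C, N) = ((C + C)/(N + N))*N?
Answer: I*sqrt(1335)/5 ≈ 7.3075*I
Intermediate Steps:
r(C, N) = C (r(C, N) = ((2*C)/((2*N)))*N = ((2*C)*(1/(2*N)))*N = (C/N)*N = C)
q(t) = -108/5 - t/5 (q(t) = -3/5 + (-105 - t)/5 = -3/5 + (-21 - t/5) = -108/5 - t/5)
d(y, g) = 0 (d(y, g) = y - y = 0)
sqrt(d(147, -83) + q(159)) = sqrt(0 + (-108/5 - 1/5*159)) = sqrt(0 + (-108/5 - 159/5)) = sqrt(0 - 267/5) = sqrt(-267/5) = I*sqrt(1335)/5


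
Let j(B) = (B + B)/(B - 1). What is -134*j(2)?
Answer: -536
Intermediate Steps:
j(B) = 2*B/(-1 + B) (j(B) = (2*B)/(-1 + B) = 2*B/(-1 + B))
-134*j(2) = -268*2/(-1 + 2) = -268*2/1 = -268*2 = -134*4 = -536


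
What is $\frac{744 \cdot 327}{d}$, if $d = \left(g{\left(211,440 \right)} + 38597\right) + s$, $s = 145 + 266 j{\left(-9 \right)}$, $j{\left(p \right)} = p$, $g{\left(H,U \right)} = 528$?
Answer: $\frac{20274}{3073} \approx 6.5975$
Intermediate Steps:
$s = -2249$ ($s = 145 + 266 \left(-9\right) = 145 - 2394 = -2249$)
$d = 36876$ ($d = \left(528 + 38597\right) - 2249 = 39125 - 2249 = 36876$)
$\frac{744 \cdot 327}{d} = \frac{744 \cdot 327}{36876} = 243288 \cdot \frac{1}{36876} = \frac{20274}{3073}$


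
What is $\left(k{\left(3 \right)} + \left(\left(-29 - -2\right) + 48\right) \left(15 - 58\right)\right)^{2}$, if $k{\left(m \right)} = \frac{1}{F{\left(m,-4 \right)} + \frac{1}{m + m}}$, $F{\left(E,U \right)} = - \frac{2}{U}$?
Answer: $\frac{3250809}{4} \approx 8.127 \cdot 10^{5}$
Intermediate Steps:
$k{\left(m \right)} = \frac{1}{\frac{1}{2} + \frac{1}{2 m}}$ ($k{\left(m \right)} = \frac{1}{- \frac{2}{-4} + \frac{1}{m + m}} = \frac{1}{\left(-2\right) \left(- \frac{1}{4}\right) + \frac{1}{2 m}} = \frac{1}{\frac{1}{2} + \frac{1}{2 m}}$)
$\left(k{\left(3 \right)} + \left(\left(-29 - -2\right) + 48\right) \left(15 - 58\right)\right)^{2} = \left(2 \cdot 3 \frac{1}{1 + 3} + \left(\left(-29 - -2\right) + 48\right) \left(15 - 58\right)\right)^{2} = \left(2 \cdot 3 \cdot \frac{1}{4} + \left(\left(-29 + 2\right) + 48\right) \left(-43\right)\right)^{2} = \left(2 \cdot 3 \cdot \frac{1}{4} + \left(-27 + 48\right) \left(-43\right)\right)^{2} = \left(\frac{3}{2} + 21 \left(-43\right)\right)^{2} = \left(\frac{3}{2} - 903\right)^{2} = \left(- \frac{1803}{2}\right)^{2} = \frac{3250809}{4}$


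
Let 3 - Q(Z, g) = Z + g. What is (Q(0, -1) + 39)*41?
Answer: 1763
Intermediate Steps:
Q(Z, g) = 3 - Z - g (Q(Z, g) = 3 - (Z + g) = 3 + (-Z - g) = 3 - Z - g)
(Q(0, -1) + 39)*41 = ((3 - 1*0 - 1*(-1)) + 39)*41 = ((3 + 0 + 1) + 39)*41 = (4 + 39)*41 = 43*41 = 1763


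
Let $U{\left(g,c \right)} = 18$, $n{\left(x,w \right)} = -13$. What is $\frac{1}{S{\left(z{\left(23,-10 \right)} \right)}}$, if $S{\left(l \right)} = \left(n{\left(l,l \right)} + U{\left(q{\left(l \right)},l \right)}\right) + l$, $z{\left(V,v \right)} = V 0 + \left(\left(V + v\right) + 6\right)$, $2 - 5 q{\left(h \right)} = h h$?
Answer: $\frac{1}{24} \approx 0.041667$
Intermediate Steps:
$q{\left(h \right)} = \frac{2}{5} - \frac{h^{2}}{5}$ ($q{\left(h \right)} = \frac{2}{5} - \frac{h h}{5} = \frac{2}{5} - \frac{h^{2}}{5}$)
$z{\left(V,v \right)} = 6 + V + v$ ($z{\left(V,v \right)} = 0 + \left(6 + V + v\right) = 6 + V + v$)
$S{\left(l \right)} = 5 + l$ ($S{\left(l \right)} = \left(-13 + 18\right) + l = 5 + l$)
$\frac{1}{S{\left(z{\left(23,-10 \right)} \right)}} = \frac{1}{5 + \left(6 + 23 - 10\right)} = \frac{1}{5 + 19} = \frac{1}{24}$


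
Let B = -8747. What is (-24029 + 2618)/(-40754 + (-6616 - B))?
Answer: 1647/2971 ≈ 0.55436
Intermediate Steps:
(-24029 + 2618)/(-40754 + (-6616 - B)) = (-24029 + 2618)/(-40754 + (-6616 - 1*(-8747))) = -21411/(-40754 + (-6616 + 8747)) = -21411/(-40754 + 2131) = -21411/(-38623) = -21411*(-1/38623) = 1647/2971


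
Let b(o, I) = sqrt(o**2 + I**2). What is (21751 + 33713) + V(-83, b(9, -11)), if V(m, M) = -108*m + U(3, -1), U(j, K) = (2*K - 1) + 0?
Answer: 64425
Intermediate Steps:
b(o, I) = sqrt(I**2 + o**2)
U(j, K) = -1 + 2*K (U(j, K) = (-1 + 2*K) + 0 = -1 + 2*K)
V(m, M) = -3 - 108*m (V(m, M) = -108*m + (-1 + 2*(-1)) = -108*m + (-1 - 2) = -108*m - 3 = -3 - 108*m)
(21751 + 33713) + V(-83, b(9, -11)) = (21751 + 33713) + (-3 - 108*(-83)) = 55464 + (-3 + 8964) = 55464 + 8961 = 64425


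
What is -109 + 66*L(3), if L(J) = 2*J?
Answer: 287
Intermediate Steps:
-109 + 66*L(3) = -109 + 66*(2*3) = -109 + 66*6 = -109 + 396 = 287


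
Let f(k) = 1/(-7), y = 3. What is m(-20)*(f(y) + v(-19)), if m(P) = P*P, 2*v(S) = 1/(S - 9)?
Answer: -450/7 ≈ -64.286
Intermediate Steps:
f(k) = -⅐
v(S) = 1/(2*(-9 + S)) (v(S) = 1/(2*(S - 9)) = 1/(2*(-9 + S)))
m(P) = P²
m(-20)*(f(y) + v(-19)) = (-20)²*(-⅐ + 1/(2*(-9 - 19))) = 400*(-⅐ + (½)/(-28)) = 400*(-⅐ + (½)*(-1/28)) = 400*(-⅐ - 1/56) = 400*(-9/56) = -450/7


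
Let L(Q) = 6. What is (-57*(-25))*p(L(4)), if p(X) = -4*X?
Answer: -34200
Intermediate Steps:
(-57*(-25))*p(L(4)) = (-57*(-25))*(-4*6) = 1425*(-24) = -34200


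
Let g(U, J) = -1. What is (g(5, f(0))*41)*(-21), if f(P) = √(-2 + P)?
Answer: 861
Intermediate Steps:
(g(5, f(0))*41)*(-21) = -1*41*(-21) = -41*(-21) = 861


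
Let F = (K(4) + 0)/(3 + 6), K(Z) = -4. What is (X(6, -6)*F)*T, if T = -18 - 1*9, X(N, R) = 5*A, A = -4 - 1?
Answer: -300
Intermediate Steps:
A = -5
X(N, R) = -25 (X(N, R) = 5*(-5) = -25)
F = -4/9 (F = (-4 + 0)/(3 + 6) = -4/9 ≈ -0.44444)
T = -27 (T = -18 - 9 = -27)
(X(6, -6)*F)*T = -25*(-4/9)*(-27) = (100/9)*(-27) = -300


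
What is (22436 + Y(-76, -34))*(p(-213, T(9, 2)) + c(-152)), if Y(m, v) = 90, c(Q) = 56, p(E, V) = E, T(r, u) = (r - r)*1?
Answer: -3536582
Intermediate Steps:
T(r, u) = 0 (T(r, u) = 0*1 = 0)
(22436 + Y(-76, -34))*(p(-213, T(9, 2)) + c(-152)) = (22436 + 90)*(-213 + 56) = 22526*(-157) = -3536582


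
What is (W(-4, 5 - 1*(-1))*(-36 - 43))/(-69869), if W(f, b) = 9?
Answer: 711/69869 ≈ 0.010176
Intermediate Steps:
(W(-4, 5 - 1*(-1))*(-36 - 43))/(-69869) = (9*(-36 - 43))/(-69869) = (9*(-79))*(-1/69869) = -711*(-1/69869) = 711/69869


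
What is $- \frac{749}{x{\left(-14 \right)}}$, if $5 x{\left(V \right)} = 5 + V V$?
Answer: $- \frac{3745}{201} \approx -18.632$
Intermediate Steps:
$x{\left(V \right)} = 1 + \frac{V^{2}}{5}$ ($x{\left(V \right)} = \frac{5 + V V}{5} = \frac{5 + V^{2}}{5} = 1 + \frac{V^{2}}{5}$)
$- \frac{749}{x{\left(-14 \right)}} = - \frac{749}{1 + \frac{\left(-14\right)^{2}}{5}} = - \frac{749}{1 + \frac{1}{5} \cdot 196} = - \frac{749}{1 + \frac{196}{5}} = - \frac{749}{\frac{201}{5}} = \left(-749\right) \frac{5}{201} = - \frac{3745}{201}$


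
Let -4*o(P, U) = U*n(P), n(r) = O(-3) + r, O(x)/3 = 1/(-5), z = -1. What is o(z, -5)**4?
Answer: 16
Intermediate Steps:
O(x) = -3/5 (O(x) = 3/(-5) = 3*(-1/5) = -3/5)
n(r) = -3/5 + r
o(P, U) = -U*(-3/5 + P)/4
o(z, -5)**4 = ((1/20)*(-5)*(3 - 5*(-1)))**4 = ((1/20)*(-5)*(3 + 5))**4 = ((1/20)*(-5)*8)**4 = (-2)**4 = 16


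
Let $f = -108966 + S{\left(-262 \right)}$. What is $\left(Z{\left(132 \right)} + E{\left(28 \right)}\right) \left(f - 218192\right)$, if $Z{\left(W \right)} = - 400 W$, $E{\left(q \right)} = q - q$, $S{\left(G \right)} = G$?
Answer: $17287776000$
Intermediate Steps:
$E{\left(q \right)} = 0$
$f = -109228$ ($f = -108966 - 262 = -109228$)
$\left(Z{\left(132 \right)} + E{\left(28 \right)}\right) \left(f - 218192\right) = \left(\left(-400\right) 132 + 0\right) \left(-109228 - 218192\right) = \left(-52800 + 0\right) \left(-327420\right) = \left(-52800\right) \left(-327420\right) = 17287776000$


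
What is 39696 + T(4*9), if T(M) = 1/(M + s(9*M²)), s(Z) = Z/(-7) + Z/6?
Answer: 87172423/2196 ≈ 39696.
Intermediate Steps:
s(Z) = Z/42 (s(Z) = Z*(-⅐) + Z*(⅙) = -Z/7 + Z/6 = Z/42)
T(M) = 1/(M + 3*M²/14) (T(M) = 1/(M + (9*M²)/42) = 1/(M + 3*M²/14))
39696 + T(4*9) = 39696 + 14/(((4*9))*(14 + 3*(4*9))) = 39696 + 14/(36*(14 + 3*36)) = 39696 + 14*(1/36)/(14 + 108) = 39696 + 14*(1/36)/122 = 39696 + 14*(1/36)*(1/122) = 39696 + 7/2196 = 87172423/2196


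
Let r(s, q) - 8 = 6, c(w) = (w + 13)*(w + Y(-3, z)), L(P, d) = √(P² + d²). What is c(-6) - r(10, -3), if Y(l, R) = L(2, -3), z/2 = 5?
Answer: -56 + 7*√13 ≈ -30.761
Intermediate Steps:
z = 10 (z = 2*5 = 10)
Y(l, R) = √13 (Y(l, R) = √(2² + (-3)²) = √(4 + 9) = √13)
c(w) = (13 + w)*(w + √13) (c(w) = (w + 13)*(w + √13) = (13 + w)*(w + √13))
r(s, q) = 14 (r(s, q) = 8 + 6 = 14)
c(-6) - r(10, -3) = ((-6)² + 13*(-6) + 13*√13 - 6*√13) - 1*14 = (36 - 78 + 13*√13 - 6*√13) - 14 = (-42 + 7*√13) - 14 = -56 + 7*√13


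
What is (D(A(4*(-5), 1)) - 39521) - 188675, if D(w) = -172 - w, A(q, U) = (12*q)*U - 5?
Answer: -228123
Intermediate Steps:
A(q, U) = -5 + 12*U*q (A(q, U) = 12*U*q - 5 = -5 + 12*U*q)
(D(A(4*(-5), 1)) - 39521) - 188675 = ((-172 - (-5 + 12*1*(4*(-5)))) - 39521) - 188675 = ((-172 - (-5 + 12*1*(-20))) - 39521) - 188675 = ((-172 - (-5 - 240)) - 39521) - 188675 = ((-172 - 1*(-245)) - 39521) - 188675 = ((-172 + 245) - 39521) - 188675 = (73 - 39521) - 188675 = -39448 - 188675 = -228123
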